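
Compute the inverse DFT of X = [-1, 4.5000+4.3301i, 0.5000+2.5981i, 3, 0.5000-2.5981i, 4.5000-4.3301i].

x[n] = (1/6) Σ(k=0 to 5) X[k] · e^(2πikn/6)

Computing each x[n]:
x[0] = 2
x[1] = -2
x[2] = -1
x[3] = -2
x[4] = 0
x[5] = 2

x = [2, -2, -1, -2, 0, 2]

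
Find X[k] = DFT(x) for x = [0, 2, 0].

X[k] = Σ(n=0 to 2) x[n] · ω_3^(nk)
where ω_3 = e^(-2πi/3)

Computing each X[k]:
X[0] = 2
X[1] = -1.0000-1.7321i
X[2] = -1.0000+1.7321i

X = [2, -1.0000-1.7321i, -1.0000+1.7321i]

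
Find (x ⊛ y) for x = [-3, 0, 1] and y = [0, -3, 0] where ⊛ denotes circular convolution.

(x ⊛ y)[n] = Σ(m=0 to 2) x[m] · y[(n-m) mod 3]

Computing each output sample:
(x ⊛ y)[0] = -3
(x ⊛ y)[1] = 9
(x ⊛ y)[2] = 0

x ⊛ y = [-3, 9, 0]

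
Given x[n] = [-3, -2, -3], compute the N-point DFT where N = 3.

X[k] = Σ(n=0 to 2) x[n] · ω_3^(nk)
where ω_3 = e^(-2πi/3)

Computing each X[k]:
X[0] = -8
X[1] = -0.5000-0.8660i
X[2] = -0.5000+0.8660i

X = [-8, -0.5000-0.8660i, -0.5000+0.8660i]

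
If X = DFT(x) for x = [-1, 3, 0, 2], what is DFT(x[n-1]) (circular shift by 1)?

Time shift by 1: X_shifted[k] = ω_4^(1k) · X[k]
Shifted x = [2, -1, 3, 0]

DFT(x[n-1]) = [4, -1+1i, 6, -1-1i]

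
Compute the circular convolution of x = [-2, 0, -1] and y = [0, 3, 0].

(x ⊛ y)[n] = Σ(m=0 to 2) x[m] · y[(n-m) mod 3]

Computing each output sample:
(x ⊛ y)[0] = -3
(x ⊛ y)[1] = -6
(x ⊛ y)[2] = 0

x ⊛ y = [-3, -6, 0]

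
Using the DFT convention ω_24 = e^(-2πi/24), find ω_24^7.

ω_24^7 = e^(-2πi·7/24)
= cos(-2π·7/24) + i·sin(-2π·7/24)
= cos(-14π/24) + i·sin(-14π/24)

ω_24^7 = cos(-14π/24) + i·sin(-14π/24) = -0.2588-0.9659i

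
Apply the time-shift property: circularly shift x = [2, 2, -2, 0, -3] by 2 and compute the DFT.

Time shift by 2: X_shifted[k] = ω_5^(2k) · X[k]
Shifted x = [0, -3, 2, 2, -2]

DFT(x[n-2]) = [-1, -4.7812+0.9511i, 5.2812+0.5878i, 5.2812-0.5878i, -4.7812-0.9511i]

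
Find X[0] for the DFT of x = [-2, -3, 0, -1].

X[0] = Σ(n=0 to 3) x[n] · ω_4^0 = Σ x[n]
= (-2) + (-3) + (0) + (-1)

X[0] = -6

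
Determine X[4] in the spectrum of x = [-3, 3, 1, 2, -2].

X[4] = Σ(n=0 to 4) x[n] · ω_5^(4n) where ω_5 = e^(-2πi/5)
= (-3)·ω_5^0 + (3)·ω_5^4 + (1)·ω_5^8 + (2)·ω_5^12 + (-2)·ω_5^16

X[4] = -5.1180+4.1675i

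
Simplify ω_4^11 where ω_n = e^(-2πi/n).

Since ω_4^4 = 1, powers reduce modulo 4.
11 mod 4 = 3
So ω_4^11 = ω_4^3 = e^(-2πi·3/4)

ω_4^11 = ω_4^3 = 1i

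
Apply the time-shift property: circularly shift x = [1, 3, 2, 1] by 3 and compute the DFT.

Time shift by 3: X_shifted[k] = ω_4^(3k) · X[k]
Shifted x = [3, 2, 1, 1]

DFT(x[n-3]) = [7, 2-1i, 1, 2+1i]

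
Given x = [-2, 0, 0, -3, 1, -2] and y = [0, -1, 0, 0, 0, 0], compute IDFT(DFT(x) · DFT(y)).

(x ⊛ y)[n] = Σ(m=0 to 5) x[m] · y[(n-m) mod 6]

Computing each output sample:
(x ⊛ y)[0] = 2
(x ⊛ y)[1] = 2
(x ⊛ y)[2] = 0
(x ⊛ y)[3] = 0
(x ⊛ y)[4] = 3
(x ⊛ y)[5] = -1

x ⊛ y = [2, 2, 0, 0, 3, -1]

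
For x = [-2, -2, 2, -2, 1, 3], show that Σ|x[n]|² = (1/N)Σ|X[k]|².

Time domain:
Σ|x[n]|² = |-2|² + |-2|² + |2|² + |-2|² + |1|² + |3|² = 26.0000

Frequency domain:
(1/6)Σ|X[k]|² = (1/6)(|0|² + |-1.0000+3.4641i|² + |-6.0000+5.1962i|² + |2|² + |-6.0000-5.1962i|² + |-1.0000-3.4641i|²) = (1/6)·156.0000 = 26.0000

Both sides agree, confirming Parseval's theorem.

Σ|x[n]|² = (1/N)Σ|X[k]|² = 26.0000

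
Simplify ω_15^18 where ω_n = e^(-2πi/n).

Since ω_15^15 = 1, powers reduce modulo 15.
18 mod 15 = 3
So ω_15^18 = ω_15^3 = e^(-2πi·3/15)

ω_15^18 = ω_15^3 = 0.3090-0.9511i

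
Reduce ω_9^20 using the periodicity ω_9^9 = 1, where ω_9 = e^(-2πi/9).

Since ω_9^9 = 1, powers reduce modulo 9.
20 mod 9 = 2
So ω_9^20 = ω_9^2 = e^(-2πi·2/9)

ω_9^20 = ω_9^2 = 0.1736-0.9848i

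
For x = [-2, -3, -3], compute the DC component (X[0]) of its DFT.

X[0] = Σ(n=0 to 2) x[n] · ω_3^0 = Σ x[n]
= (-2) + (-3) + (-3)

X[0] = -8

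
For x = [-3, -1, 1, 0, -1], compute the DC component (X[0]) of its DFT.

X[0] = Σ(n=0 to 4) x[n] · ω_5^0 = Σ x[n]
= (-3) + (-1) + (1) + (0) + (-1)

X[0] = -4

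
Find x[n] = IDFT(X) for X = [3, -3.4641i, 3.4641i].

x[n] = (1/3) Σ(k=0 to 2) X[k] · e^(2πikn/3)

Computing each x[n]:
x[0] = 1
x[1] = 3
x[2] = -1

x = [1, 3, -1]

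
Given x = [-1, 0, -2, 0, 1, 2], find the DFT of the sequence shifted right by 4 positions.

Time shift by 4: X_shifted[k] = ω_6^(4k) · X[k]
Shifted x = [-2, 0, 1, 2, -1, 0]

DFT(x[n-4]) = [0, -4.0000-1.7321i, 1.7321i, -4, -1.7321i, -4.0000+1.7321i]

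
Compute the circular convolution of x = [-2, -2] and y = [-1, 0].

(x ⊛ y)[n] = Σ(m=0 to 1) x[m] · y[(n-m) mod 2]

Computing each output sample:
(x ⊛ y)[0] = 2
(x ⊛ y)[1] = 2

x ⊛ y = [2, 2]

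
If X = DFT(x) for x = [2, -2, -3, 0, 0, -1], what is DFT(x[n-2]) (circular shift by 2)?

Time shift by 2: X_shifted[k] = ω_6^(2k) · X[k]
Shifted x = [0, -1, 2, -2, -3, 0]

DFT(x[n-2]) = [-4, 2.0000-3.4641i, -1.0000+5.1962i, 2, -1.0000-5.1962i, 2.0000+3.4641i]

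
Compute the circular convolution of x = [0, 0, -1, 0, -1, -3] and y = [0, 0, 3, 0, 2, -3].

(x ⊛ y)[n] = Σ(m=0 to 5) x[m] · y[(n-m) mod 6]

Computing each output sample:
(x ⊛ y)[0] = -5
(x ⊛ y)[1] = -6
(x ⊛ y)[2] = -2
(x ⊛ y)[3] = -3
(x ⊛ y)[4] = 6
(x ⊛ y)[5] = 0

x ⊛ y = [-5, -6, -2, -3, 6, 0]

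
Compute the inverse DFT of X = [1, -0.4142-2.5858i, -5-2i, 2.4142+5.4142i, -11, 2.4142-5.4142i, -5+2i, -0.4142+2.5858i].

x[n] = (1/8) Σ(k=0 to 7) X[k] · e^(2πikn/8)

Computing each x[n]:
x[0] = -2
x[1] = 1
x[2] = 2
x[3] = 1
x[4] = -3
x[5] = 3
x[6] = -2
x[7] = 1

x = [-2, 1, 2, 1, -3, 3, -2, 1]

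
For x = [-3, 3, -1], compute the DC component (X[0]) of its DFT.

X[0] = Σ(n=0 to 2) x[n] · ω_3^0 = Σ x[n]
= (-3) + (3) + (-1)

X[0] = -1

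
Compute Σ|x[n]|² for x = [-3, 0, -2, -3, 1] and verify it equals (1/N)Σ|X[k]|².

Time domain:
Σ|x[n]|² = |-3|² + |0|² + |-2|² + |-3|² + |1|² = 23.0000

Frequency domain:
(1/5)Σ|X[k]|² = (1/5)(|-7|² + |1.3541+0.3633i|² + |-5.3541+1.5388i|² + |-5.3541-1.5388i|² + |1.3541-0.3633i|²) = (1/5)·115.0000 = 23.0000

Both sides agree, confirming Parseval's theorem.

Σ|x[n]|² = (1/N)Σ|X[k]|² = 23.0000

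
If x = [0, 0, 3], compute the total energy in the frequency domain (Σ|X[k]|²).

Parseval: Σ|x[n]|² = (1/N)Σ|X[k]|², so Σ|X[k]|² = N·Σ|x[n]|² = 3·9.0000

Σ|X[k]|² = N·Σ|x[n]|² = 3·9.0000 = 27.0000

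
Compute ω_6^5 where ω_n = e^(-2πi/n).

ω_6^5 = e^(-2πi·5/6)
= cos(-2π·5/6) + i·sin(-2π·5/6)
= cos(-10π/6) + i·sin(-10π/6)

ω_6^5 = cos(-10π/6) + i·sin(-10π/6) = 0.5000+0.8660i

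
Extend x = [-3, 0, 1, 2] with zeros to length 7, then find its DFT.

Original 4-point DFT: [0, -4+2i, -4, -4-2i]
Zero-padded 7-point DFT provides frequency interpolation.

DFT_7([x, 0, ...]) = [0, -5.0245-1.8427i, -2.6540+1.9975i, -2.8216-1.1680i, -2.8216+1.1680i, -2.6540-1.9975i, -5.0245+1.8427i]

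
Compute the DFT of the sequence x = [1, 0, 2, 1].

X[k] = Σ(n=0 to 3) x[n] · ω_4^(nk)
where ω_4 = e^(-2πi/4)

Computing each X[k]:
X[0] = 4
X[1] = -1+1i
X[2] = 2
X[3] = -1-1i

X = [4, -1+1i, 2, -1-1i]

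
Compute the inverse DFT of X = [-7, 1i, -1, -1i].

x[n] = (1/4) Σ(k=0 to 3) X[k] · e^(2πikn/4)

Computing each x[n]:
x[0] = -2
x[1] = -2
x[2] = -2
x[3] = -1

x = [-2, -2, -2, -1]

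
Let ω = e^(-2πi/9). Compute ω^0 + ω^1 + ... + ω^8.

Sum of all nth roots of unity equals 0 for n > 1 (geometric series with r ≠ 1).

0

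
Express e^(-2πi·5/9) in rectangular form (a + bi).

ω_9^5 = e^(-2πi·5/9)
= cos(-2π·5/9) + i·sin(-2π·5/9)
= cos(-10π/9) + i·sin(-10π/9)

ω_9^5 = cos(-10π/9) + i·sin(-10π/9) = -0.9397+0.3420i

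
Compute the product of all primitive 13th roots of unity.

The primitive 13th roots of unity are ω_13^k for k coprime to 13: k ∈ {1, 2, 3, 4, 5, 6, 7, 8, 9, 10, 11, 12}
Their product equals the constant term of the cyclotomic polynomial Φ_13(x) up to sign.
For n ≥ 3, the product of all primitive nth roots of unity is 1. (For n=1 it is 1; for n=2 it is -1.)

1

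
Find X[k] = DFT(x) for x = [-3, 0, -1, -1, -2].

X[k] = Σ(n=0 to 4) x[n] · ω_5^(nk)
where ω_5 = e^(-2πi/5)

Computing each X[k]:
X[0] = -7
X[1] = -2.0000-1.9021i
X[2] = -2.0000-1.1756i
X[3] = -2.0000+1.1756i
X[4] = -2.0000+1.9021i

X = [-7, -2.0000-1.9021i, -2.0000-1.1756i, -2.0000+1.1756i, -2.0000+1.9021i]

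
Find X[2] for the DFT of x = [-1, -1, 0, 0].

X[2] = Σ(n=0 to 3) x[n] · ω_4^(2n) where ω_4 = e^(-2πi/4)
= (-1)·ω_4^0 + (-1)·ω_4^2 + (0)·ω_4^4 + (0)·ω_4^6

X[2] = 0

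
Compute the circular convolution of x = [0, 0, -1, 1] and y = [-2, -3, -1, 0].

(x ⊛ y)[n] = Σ(m=0 to 3) x[m] · y[(n-m) mod 4]

Computing each output sample:
(x ⊛ y)[0] = -2
(x ⊛ y)[1] = -1
(x ⊛ y)[2] = 2
(x ⊛ y)[3] = 1

x ⊛ y = [-2, -1, 2, 1]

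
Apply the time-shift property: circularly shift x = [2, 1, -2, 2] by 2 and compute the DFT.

Time shift by 2: X_shifted[k] = ω_4^(2k) · X[k]
Shifted x = [-2, 2, 2, 1]

DFT(x[n-2]) = [3, -4-1i, -3, -4+1i]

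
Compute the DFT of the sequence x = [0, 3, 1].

X[k] = Σ(n=0 to 2) x[n] · ω_3^(nk)
where ω_3 = e^(-2πi/3)

Computing each X[k]:
X[0] = 4
X[1] = -2.0000-1.7321i
X[2] = -2.0000+1.7321i

X = [4, -2.0000-1.7321i, -2.0000+1.7321i]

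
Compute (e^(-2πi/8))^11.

Since ω_8^8 = 1, powers reduce modulo 8.
11 mod 8 = 3
So ω_8^11 = ω_8^3 = e^(-2πi·3/8)

ω_8^11 = ω_8^3 = -0.7071-0.7071i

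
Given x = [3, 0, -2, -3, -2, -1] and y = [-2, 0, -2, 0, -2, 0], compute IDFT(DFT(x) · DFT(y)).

(x ⊛ y)[n] = Σ(m=0 to 5) x[m] · y[(n-m) mod 6]

Computing each output sample:
(x ⊛ y)[0] = 2
(x ⊛ y)[1] = 8
(x ⊛ y)[2] = 2
(x ⊛ y)[3] = 8
(x ⊛ y)[4] = 2
(x ⊛ y)[5] = 8

x ⊛ y = [2, 8, 2, 8, 2, 8]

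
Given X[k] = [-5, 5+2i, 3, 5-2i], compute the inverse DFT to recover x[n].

x[n] = (1/4) Σ(k=0 to 3) X[k] · e^(2πikn/4)

Computing each x[n]:
x[0] = 2
x[1] = -3
x[2] = -3
x[3] = -1

x = [2, -3, -3, -1]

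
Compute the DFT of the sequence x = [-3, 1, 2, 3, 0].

X[k] = Σ(n=0 to 4) x[n] · ω_5^(nk)
where ω_5 = e^(-2πi/5)

Computing each X[k]:
X[0] = 3
X[1] = -6.7361-0.3633i
X[2] = -2.2639-1.5388i
X[3] = -2.2639+1.5388i
X[4] = -6.7361+0.3633i

X = [3, -6.7361-0.3633i, -2.2639-1.5388i, -2.2639+1.5388i, -6.7361+0.3633i]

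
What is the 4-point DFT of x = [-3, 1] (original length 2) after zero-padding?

Original 2-point DFT: [-2, -4]
Zero-padded 4-point DFT provides frequency interpolation.

DFT_4([x, 0, ...]) = [-2, -3-1i, -4, -3+1i]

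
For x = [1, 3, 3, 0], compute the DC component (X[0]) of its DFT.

X[0] = Σ(n=0 to 3) x[n] · ω_4^0 = Σ x[n]
= (1) + (3) + (3) + (0)

X[0] = 7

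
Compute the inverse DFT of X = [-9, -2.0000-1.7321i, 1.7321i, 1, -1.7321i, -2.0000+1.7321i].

x[n] = (1/6) Σ(k=0 to 5) X[k] · e^(2πikn/6)

Computing each x[n]:
x[0] = -2
x[1] = -2
x[2] = 0
x[3] = -1
x[4] = -2
x[5] = -2

x = [-2, -2, 0, -1, -2, -2]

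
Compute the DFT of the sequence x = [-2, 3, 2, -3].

X[k] = Σ(n=0 to 3) x[n] · ω_4^(nk)
where ω_4 = e^(-2πi/4)

Computing each X[k]:
X[0] = 0
X[1] = -4-6i
X[2] = 0
X[3] = -4+6i

X = [0, -4-6i, 0, -4+6i]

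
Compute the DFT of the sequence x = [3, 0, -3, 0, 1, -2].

X[k] = Σ(n=0 to 5) x[n] · ω_6^(nk)
where ω_6 = e^(-2πi/6)

Computing each X[k]:
X[0] = -1
X[1] = 3.0000+1.7321i
X[2] = 5.0000-5.1962i
X[3] = 3
X[4] = 5.0000+5.1962i
X[5] = 3.0000-1.7321i

X = [-1, 3.0000+1.7321i, 5.0000-5.1962i, 3, 5.0000+5.1962i, 3.0000-1.7321i]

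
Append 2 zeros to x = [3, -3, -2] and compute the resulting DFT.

Original 3-point DFT: [-2, 5.5000+0.8660i, 5.5000-0.8660i]
Zero-padded 5-point DFT provides frequency interpolation.

DFT_5([x, 0, ...]) = [-2, 3.6910+4.0287i, 4.8090-0.1388i, 4.8090+0.1388i, 3.6910-4.0287i]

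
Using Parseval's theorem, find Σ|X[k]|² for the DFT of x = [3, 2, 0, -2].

Parseval: Σ|x[n]|² = (1/N)Σ|X[k]|², so Σ|X[k]|² = N·Σ|x[n]|² = 4·17.0000

Σ|X[k]|² = N·Σ|x[n]|² = 4·17.0000 = 68.0000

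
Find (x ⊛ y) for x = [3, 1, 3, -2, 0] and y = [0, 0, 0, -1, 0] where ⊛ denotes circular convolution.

(x ⊛ y)[n] = Σ(m=0 to 4) x[m] · y[(n-m) mod 5]

Computing each output sample:
(x ⊛ y)[0] = -3
(x ⊛ y)[1] = 2
(x ⊛ y)[2] = 0
(x ⊛ y)[3] = -3
(x ⊛ y)[4] = -1

x ⊛ y = [-3, 2, 0, -3, -1]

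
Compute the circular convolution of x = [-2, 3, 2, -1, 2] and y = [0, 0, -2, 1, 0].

(x ⊛ y)[n] = Σ(m=0 to 4) x[m] · y[(n-m) mod 5]

Computing each output sample:
(x ⊛ y)[0] = 4
(x ⊛ y)[1] = -5
(x ⊛ y)[2] = 6
(x ⊛ y)[3] = -8
(x ⊛ y)[4] = -1

x ⊛ y = [4, -5, 6, -8, -1]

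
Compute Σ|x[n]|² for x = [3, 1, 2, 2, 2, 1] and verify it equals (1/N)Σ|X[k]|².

Time domain:
Σ|x[n]|² = |3|² + |1|² + |2|² + |2|² + |2|² + |1|² = 23.0000

Frequency domain:
(1/6)Σ|X[k]|² = (1/6)(|11|² + |0|² + |2|² + |3|² + |2|² + |0|²) = (1/6)·138.0000 = 23.0000

Both sides agree, confirming Parseval's theorem.

Σ|x[n]|² = (1/N)Σ|X[k]|² = 23.0000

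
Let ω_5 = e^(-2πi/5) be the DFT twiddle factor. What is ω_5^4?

ω_5^4 = e^(-2πi·4/5)
= cos(-2π·4/5) + i·sin(-2π·4/5)
= cos(-8π/5) + i·sin(-8π/5)

ω_5^4 = cos(-8π/5) + i·sin(-8π/5) = 0.3090+0.9511i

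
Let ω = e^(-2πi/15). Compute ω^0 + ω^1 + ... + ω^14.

Sum of all nth roots of unity equals 0 for n > 1 (geometric series with r ≠ 1).

0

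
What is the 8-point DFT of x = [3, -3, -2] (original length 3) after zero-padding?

Original 3-point DFT: [-2, 5.5000+0.8660i, 5.5000-0.8660i]
Zero-padded 8-point DFT provides frequency interpolation.

DFT_8([x, 0, ...]) = [-2, 0.8787+4.1213i, 5+3i, 5.1213+0.1213i, 4, 5.1213-0.1213i, 5-3i, 0.8787-4.1213i]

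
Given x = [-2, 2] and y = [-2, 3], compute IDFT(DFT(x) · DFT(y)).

(x ⊛ y)[n] = Σ(m=0 to 1) x[m] · y[(n-m) mod 2]

Computing each output sample:
(x ⊛ y)[0] = 10
(x ⊛ y)[1] = -10

x ⊛ y = [10, -10]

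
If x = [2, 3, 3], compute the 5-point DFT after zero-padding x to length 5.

Original 3-point DFT: [8, -1, -1]
Zero-padded 5-point DFT provides frequency interpolation.

DFT_5([x, 0, ...]) = [8, 0.5000-4.6165i, 0.5000+1.0898i, 0.5000-1.0898i, 0.5000+4.6165i]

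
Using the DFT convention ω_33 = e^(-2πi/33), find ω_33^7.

ω_33^7 = e^(-2πi·7/33)
= cos(-2π·7/33) + i·sin(-2π·7/33)
= cos(-14π/33) + i·sin(-14π/33)

ω_33^7 = cos(-14π/33) + i·sin(-14π/33) = 0.2358-0.9718i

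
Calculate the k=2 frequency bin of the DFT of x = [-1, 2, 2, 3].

X[2] = Σ(n=0 to 3) x[n] · ω_4^(2n) where ω_4 = e^(-2πi/4)
= (-1)·ω_4^0 + (2)·ω_4^2 + (2)·ω_4^4 + (3)·ω_4^6

X[2] = -4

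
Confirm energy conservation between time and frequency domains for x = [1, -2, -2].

Time domain:
Σ|x[n]|² = |1|² + |-2|² + |-2|² = 9.0000

Frequency domain:
(1/3)Σ|X[k]|² = (1/3)(|-3|² + |3|² + |3|²) = (1/3)·27.0000 = 9.0000

Both sides agree, confirming Parseval's theorem.

Σ|x[n]|² = (1/N)Σ|X[k]|² = 9.0000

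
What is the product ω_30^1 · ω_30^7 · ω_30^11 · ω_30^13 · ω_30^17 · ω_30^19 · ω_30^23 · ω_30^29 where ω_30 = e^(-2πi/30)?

The primitive 30th roots of unity are ω_30^k for k coprime to 30: k ∈ {1, 7, 11, 13, 17, 19, 23, 29}
Their product equals the constant term of the cyclotomic polynomial Φ_30(x) up to sign.
For n ≥ 3, the product of all primitive nth roots of unity is 1. (For n=1 it is 1; for n=2 it is -1.)

1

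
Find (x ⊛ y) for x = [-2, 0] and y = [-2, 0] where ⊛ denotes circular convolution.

(x ⊛ y)[n] = Σ(m=0 to 1) x[m] · y[(n-m) mod 2]

Computing each output sample:
(x ⊛ y)[0] = 4
(x ⊛ y)[1] = 0

x ⊛ y = [4, 0]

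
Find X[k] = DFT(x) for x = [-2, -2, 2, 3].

X[k] = Σ(n=0 to 3) x[n] · ω_4^(nk)
where ω_4 = e^(-2πi/4)

Computing each X[k]:
X[0] = 1
X[1] = -4+5i
X[2] = -1
X[3] = -4-5i

X = [1, -4+5i, -1, -4-5i]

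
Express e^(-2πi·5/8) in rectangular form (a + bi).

ω_8^5 = e^(-2πi·5/8)
= cos(-2π·5/8) + i·sin(-2π·5/8)
= cos(-10π/8) + i·sin(-10π/8)

ω_8^5 = cos(-10π/8) + i·sin(-10π/8) = -0.7071+0.7071i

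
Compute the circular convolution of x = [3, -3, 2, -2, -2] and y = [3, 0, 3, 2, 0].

(x ⊛ y)[n] = Σ(m=0 to 4) x[m] · y[(n-m) mod 5]

Computing each output sample:
(x ⊛ y)[0] = 7
(x ⊛ y)[1] = -19
(x ⊛ y)[2] = 11
(x ⊛ y)[3] = -9
(x ⊛ y)[4] = -6

x ⊛ y = [7, -19, 11, -9, -6]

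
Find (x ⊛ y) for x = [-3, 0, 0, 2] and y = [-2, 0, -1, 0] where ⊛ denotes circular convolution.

(x ⊛ y)[n] = Σ(m=0 to 3) x[m] · y[(n-m) mod 4]

Computing each output sample:
(x ⊛ y)[0] = 6
(x ⊛ y)[1] = -2
(x ⊛ y)[2] = 3
(x ⊛ y)[3] = -4

x ⊛ y = [6, -2, 3, -4]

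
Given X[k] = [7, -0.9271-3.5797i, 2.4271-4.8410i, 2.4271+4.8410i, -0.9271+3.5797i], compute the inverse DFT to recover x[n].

x[n] = (1/5) Σ(k=0 to 4) X[k] · e^(2πikn/5)

Computing each x[n]:
x[0] = 2
x[1] = 3
x[2] = 1
x[3] = 3
x[4] = -2

x = [2, 3, 1, 3, -2]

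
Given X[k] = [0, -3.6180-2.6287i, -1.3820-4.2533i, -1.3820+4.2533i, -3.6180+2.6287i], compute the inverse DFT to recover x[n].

x[n] = (1/5) Σ(k=0 to 4) X[k] · e^(2πikn/5)

Computing each x[n]:
x[0] = -2
x[1] = 2
x[2] = 0
x[3] = 2
x[4] = -2

x = [-2, 2, 0, 2, -2]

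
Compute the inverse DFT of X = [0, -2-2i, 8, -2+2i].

x[n] = (1/4) Σ(k=0 to 3) X[k] · e^(2πikn/4)

Computing each x[n]:
x[0] = 1
x[1] = -1
x[2] = 3
x[3] = -3

x = [1, -1, 3, -3]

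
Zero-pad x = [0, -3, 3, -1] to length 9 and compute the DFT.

Original 4-point DFT: [-1, -3+2i, 7, -3-2i]
Zero-padded 9-point DFT provides frequency interpolation.

DFT_9([x, 0, ...]) = [-1, -1.2772-0.1600i, -2.8400+1.0623i, -1.0000+5.1962i, 5.6172+3.8204i, 5.6172-3.8204i, -1.0000-5.1962i, -2.8400-1.0623i, -1.2772+0.1600i]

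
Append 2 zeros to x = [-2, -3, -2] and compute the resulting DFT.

Original 3-point DFT: [-7, 0.5000+0.8660i, 0.5000-0.8660i]
Zero-padded 5-point DFT provides frequency interpolation.

DFT_5([x, 0, ...]) = [-7, -1.3090+4.0287i, -0.1910-0.1388i, -0.1910+0.1388i, -1.3090-4.0287i]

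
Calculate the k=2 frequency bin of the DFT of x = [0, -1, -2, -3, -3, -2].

X[2] = Σ(n=0 to 5) x[n] · ω_6^(2n) where ω_6 = e^(-2πi/6)
= (0)·ω_6^0 + (-1)·ω_6^2 + (-2)·ω_6^4 + (-3)·ω_6^6 + (-3)·ω_6^8 + (-2)·ω_6^10

X[2] = 1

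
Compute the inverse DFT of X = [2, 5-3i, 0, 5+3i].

x[n] = (1/4) Σ(k=0 to 3) X[k] · e^(2πikn/4)

Computing each x[n]:
x[0] = 3
x[1] = 2
x[2] = -2
x[3] = -1

x = [3, 2, -2, -1]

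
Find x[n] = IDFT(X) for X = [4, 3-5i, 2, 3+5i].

x[n] = (1/4) Σ(k=0 to 3) X[k] · e^(2πikn/4)

Computing each x[n]:
x[0] = 3
x[1] = 3
x[2] = 0
x[3] = -2

x = [3, 3, 0, -2]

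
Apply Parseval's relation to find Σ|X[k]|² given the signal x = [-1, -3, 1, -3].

Parseval: Σ|x[n]|² = (1/N)Σ|X[k]|², so Σ|X[k]|² = N·Σ|x[n]|² = 4·20.0000

Σ|X[k]|² = N·Σ|x[n]|² = 4·20.0000 = 80.0000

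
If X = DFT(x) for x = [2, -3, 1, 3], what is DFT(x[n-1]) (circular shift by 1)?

Time shift by 1: X_shifted[k] = ω_4^(1k) · X[k]
Shifted x = [3, 2, -3, 1]

DFT(x[n-1]) = [3, 6-1i, -3, 6+1i]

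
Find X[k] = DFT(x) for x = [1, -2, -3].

X[k] = Σ(n=0 to 2) x[n] · ω_3^(nk)
where ω_3 = e^(-2πi/3)

Computing each X[k]:
X[0] = -4
X[1] = 3.5000-0.8660i
X[2] = 3.5000+0.8660i

X = [-4, 3.5000-0.8660i, 3.5000+0.8660i]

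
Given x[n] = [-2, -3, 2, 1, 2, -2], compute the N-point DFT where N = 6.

X[k] = Σ(n=0 to 5) x[n] · ω_6^(nk)
where ω_6 = e^(-2πi/6)

Computing each X[k]:
X[0] = -2
X[1] = -7.5000+0.8660i
X[2] = -0.5000+0.8660i
X[3] = 6
X[4] = -0.5000-0.8660i
X[5] = -7.5000-0.8660i

X = [-2, -7.5000+0.8660i, -0.5000+0.8660i, 6, -0.5000-0.8660i, -7.5000-0.8660i]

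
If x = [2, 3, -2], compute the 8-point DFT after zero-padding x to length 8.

Original 3-point DFT: [3, 1.5000-4.3301i, 1.5000+4.3301i]
Zero-padded 8-point DFT provides frequency interpolation.

DFT_8([x, 0, ...]) = [3, 4.1213-0.1213i, 4-3i, -0.1213-4.1213i, -3, -0.1213+4.1213i, 4+3i, 4.1213+0.1213i]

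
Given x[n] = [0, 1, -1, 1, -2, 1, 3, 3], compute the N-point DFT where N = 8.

X[k] = Σ(n=0 to 7) x[n] · ω_8^(nk)
where ω_8 = e^(-2πi/8)

Computing each X[k]:
X[0] = 6
X[1] = 3.4142+5.4142i
X[2] = -4+2i
X[3] = 0.5858-2.5858i
X[4] = -6
X[5] = 0.5858+2.5858i
X[6] = -4-2i
X[7] = 3.4142-5.4142i

X = [6, 3.4142+5.4142i, -4+2i, 0.5858-2.5858i, -6, 0.5858+2.5858i, -4-2i, 3.4142-5.4142i]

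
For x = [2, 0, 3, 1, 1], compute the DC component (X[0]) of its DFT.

X[0] = Σ(n=0 to 4) x[n] · ω_5^0 = Σ x[n]
= (2) + (0) + (3) + (1) + (1)

X[0] = 7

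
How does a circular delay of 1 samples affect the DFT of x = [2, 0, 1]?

Time shift by 1: X_shifted[k] = ω_3^(1k) · X[k]
Shifted x = [1, 2, 0]

DFT(x[n-1]) = [3, -1.7321i, 1.7321i]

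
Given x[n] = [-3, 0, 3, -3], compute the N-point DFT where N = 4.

X[k] = Σ(n=0 to 3) x[n] · ω_4^(nk)
where ω_4 = e^(-2πi/4)

Computing each X[k]:
X[0] = -3
X[1] = -6-3i
X[2] = 3
X[3] = -6+3i

X = [-3, -6-3i, 3, -6+3i]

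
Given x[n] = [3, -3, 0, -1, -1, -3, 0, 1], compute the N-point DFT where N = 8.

X[k] = Σ(n=0 to 7) x[n] · ω_8^(nk)
where ω_8 = e^(-2πi/8)

Computing each X[k]:
X[0] = -4
X[1] = 5.4142+1.4142i
X[2] = 2+6i
X[3] = 2.5858+1.4142i
X[4] = 8
X[5] = 2.5858-1.4142i
X[6] = 2-6i
X[7] = 5.4142-1.4142i

X = [-4, 5.4142+1.4142i, 2+6i, 2.5858+1.4142i, 8, 2.5858-1.4142i, 2-6i, 5.4142-1.4142i]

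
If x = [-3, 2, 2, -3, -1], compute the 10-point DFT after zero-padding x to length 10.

Original 5-point DFT: [-3, -1.8820-5.7921i, -4.1180+2.9919i, -4.1180-2.9919i, -1.8820+5.7921i]
Zero-padded 10-point DFT provides frequency interpolation.

DFT_10([x, 0, ...]) = [-3, 0.9721+0.3633i, -1.8820-5.7921i, -7.9721-1.5388i, -4.1180+2.9919i, -1, -4.1180-2.9919i, -7.9721+1.5388i, -1.8820+5.7921i, 0.9721-0.3633i]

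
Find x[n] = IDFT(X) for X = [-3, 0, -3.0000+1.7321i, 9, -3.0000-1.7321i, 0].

x[n] = (1/6) Σ(k=0 to 5) X[k] · e^(2πikn/6)

Computing each x[n]:
x[0] = 0
x[1] = -2
x[2] = 2
x[3] = -3
x[4] = 1
x[5] = -1

x = [0, -2, 2, -3, 1, -1]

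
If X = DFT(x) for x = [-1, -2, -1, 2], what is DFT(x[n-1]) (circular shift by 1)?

Time shift by 1: X_shifted[k] = ω_4^(1k) · X[k]
Shifted x = [2, -1, -2, -1]

DFT(x[n-1]) = [-2, 4, 2, 4]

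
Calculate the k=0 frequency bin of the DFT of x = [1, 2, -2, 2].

X[0] = Σ(n=0 to 3) x[n] · ω_4^0 = Σ x[n]
= (1) + (2) + (-2) + (2)

X[0] = 3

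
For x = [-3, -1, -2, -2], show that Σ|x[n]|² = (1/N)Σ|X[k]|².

Time domain:
Σ|x[n]|² = |-3|² + |-1|² + |-2|² + |-2|² = 18.0000

Frequency domain:
(1/4)Σ|X[k]|² = (1/4)(|-8|² + |-1-1i|² + |-2|² + |-1+1i|²) = (1/4)·72.0000 = 18.0000

Both sides agree, confirming Parseval's theorem.

Σ|x[n]|² = (1/N)Σ|X[k]|² = 18.0000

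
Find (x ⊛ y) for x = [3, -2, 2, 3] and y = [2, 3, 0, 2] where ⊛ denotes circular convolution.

(x ⊛ y)[n] = Σ(m=0 to 3) x[m] · y[(n-m) mod 4]

Computing each output sample:
(x ⊛ y)[0] = 11
(x ⊛ y)[1] = 9
(x ⊛ y)[2] = 4
(x ⊛ y)[3] = 18

x ⊛ y = [11, 9, 4, 18]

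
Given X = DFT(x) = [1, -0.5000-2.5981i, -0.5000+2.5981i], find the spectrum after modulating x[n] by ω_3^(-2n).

Modulation property: DFT(ω_3^(-2n)·x[n]) = X[(k-2) mod 3], so circularly shift X by 2 positions.

X[k-2] = [-0.5000-2.5981i, -0.5000+2.5981i, 1]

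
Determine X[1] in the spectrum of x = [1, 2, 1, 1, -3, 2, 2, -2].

X[1] = Σ(n=0 to 7) x[n] · ω_8^(1n) where ω_8 = e^(-2πi/8)
= (1)·ω_8^0 + (2)·ω_8^1 + (1)·ω_8^2 + (1)·ω_8^3 + (-3)·ω_8^4 + (2)·ω_8^5 + (2)·ω_8^6 + (-2)·ω_8^7

X[1] = 1.8787-1.1213i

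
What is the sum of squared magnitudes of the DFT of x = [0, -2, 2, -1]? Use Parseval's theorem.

Parseval: Σ|x[n]|² = (1/N)Σ|X[k]|², so Σ|X[k]|² = N·Σ|x[n]|² = 4·9.0000

Σ|X[k]|² = N·Σ|x[n]|² = 4·9.0000 = 36.0000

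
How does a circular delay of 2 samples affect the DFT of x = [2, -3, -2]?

Time shift by 2: X_shifted[k] = ω_3^(2k) · X[k]
Shifted x = [-3, -2, 2]

DFT(x[n-2]) = [-3, -3.0000+3.4641i, -3.0000-3.4641i]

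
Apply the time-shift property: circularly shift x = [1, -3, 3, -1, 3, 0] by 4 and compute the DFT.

Time shift by 4: X_shifted[k] = ω_6^(4k) · X[k]
Shifted x = [3, -1, 3, 0, 1, -3]

DFT(x[n-4]) = [3, -1.0000-3.4641i, 3, 11, 3, -1.0000+3.4641i]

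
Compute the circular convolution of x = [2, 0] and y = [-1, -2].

(x ⊛ y)[n] = Σ(m=0 to 1) x[m] · y[(n-m) mod 2]

Computing each output sample:
(x ⊛ y)[0] = -2
(x ⊛ y)[1] = -4

x ⊛ y = [-2, -4]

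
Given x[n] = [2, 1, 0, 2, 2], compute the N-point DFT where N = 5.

X[k] = Σ(n=0 to 4) x[n] · ω_5^(nk)
where ω_5 = e^(-2πi/5)

Computing each X[k]:
X[0] = 7
X[1] = 1.3090+2.1266i
X[2] = 0.1910-1.3143i
X[3] = 0.1910+1.3143i
X[4] = 1.3090-2.1266i

X = [7, 1.3090+2.1266i, 0.1910-1.3143i, 0.1910+1.3143i, 1.3090-2.1266i]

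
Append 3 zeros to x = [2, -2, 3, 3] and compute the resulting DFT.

Original 4-point DFT: [6, -1+5i, 4, -1-5i]
Zero-padded 7-point DFT provides frequency interpolation.

DFT_7([x, 0, ...]) = [6, -2.6174-2.6628i, 1.6126+5.5970i, 5.0048+0.2885i, 5.0048-0.2885i, 1.6126-5.5970i, -2.6174+2.6628i]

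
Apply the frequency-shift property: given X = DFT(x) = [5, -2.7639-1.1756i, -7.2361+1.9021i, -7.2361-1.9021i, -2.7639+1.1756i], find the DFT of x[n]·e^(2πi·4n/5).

Modulation property: DFT(ω_5^(-4n)·x[n]) = X[(k-4) mod 5], so circularly shift X by 4 positions.

X[k-4] = [-2.7639-1.1756i, -7.2361+1.9021i, -7.2361-1.9021i, -2.7639+1.1756i, 5]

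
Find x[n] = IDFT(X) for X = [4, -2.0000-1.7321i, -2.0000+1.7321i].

x[n] = (1/3) Σ(k=0 to 2) X[k] · e^(2πikn/3)

Computing each x[n]:
x[0] = 0
x[1] = 3
x[2] = 1

x = [0, 3, 1]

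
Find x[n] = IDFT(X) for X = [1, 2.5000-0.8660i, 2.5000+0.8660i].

x[n] = (1/3) Σ(k=0 to 2) X[k] · e^(2πikn/3)

Computing each x[n]:
x[0] = 2
x[1] = 0
x[2] = -1

x = [2, 0, -1]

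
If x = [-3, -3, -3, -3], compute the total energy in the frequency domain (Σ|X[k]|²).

Parseval: Σ|x[n]|² = (1/N)Σ|X[k]|², so Σ|X[k]|² = N·Σ|x[n]|² = 4·36.0000

Σ|X[k]|² = N·Σ|x[n]|² = 4·36.0000 = 144.0000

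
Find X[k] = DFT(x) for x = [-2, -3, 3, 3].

X[k] = Σ(n=0 to 3) x[n] · ω_4^(nk)
where ω_4 = e^(-2πi/4)

Computing each X[k]:
X[0] = 1
X[1] = -5+6i
X[2] = 1
X[3] = -5-6i

X = [1, -5+6i, 1, -5-6i]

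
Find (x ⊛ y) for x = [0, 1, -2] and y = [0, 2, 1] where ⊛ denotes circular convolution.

(x ⊛ y)[n] = Σ(m=0 to 2) x[m] · y[(n-m) mod 3]

Computing each output sample:
(x ⊛ y)[0] = -3
(x ⊛ y)[1] = -2
(x ⊛ y)[2] = 2

x ⊛ y = [-3, -2, 2]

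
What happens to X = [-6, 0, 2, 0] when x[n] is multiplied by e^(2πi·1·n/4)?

Modulation property: DFT(ω_4^(-1n)·x[n]) = X[(k-1) mod 4], so circularly shift X by 1 positions.

X[k-1] = [0, -6, 0, 2]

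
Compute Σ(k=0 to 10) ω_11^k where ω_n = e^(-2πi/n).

Sum of all nth roots of unity equals 0 for n > 1 (geometric series with r ≠ 1).

0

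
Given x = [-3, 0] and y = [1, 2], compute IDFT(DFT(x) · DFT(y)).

(x ⊛ y)[n] = Σ(m=0 to 1) x[m] · y[(n-m) mod 2]

Computing each output sample:
(x ⊛ y)[0] = -3
(x ⊛ y)[1] = -6

x ⊛ y = [-3, -6]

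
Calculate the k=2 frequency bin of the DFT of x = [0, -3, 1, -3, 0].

X[2] = Σ(n=0 to 4) x[n] · ω_5^(2n) where ω_5 = e^(-2πi/5)
= (0)·ω_5^0 + (-3)·ω_5^2 + (1)·ω_5^4 + (-3)·ω_5^6 + (0)·ω_5^8

X[2] = 1.8090+5.5676i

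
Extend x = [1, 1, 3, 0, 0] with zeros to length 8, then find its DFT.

Original 5-point DFT: [5, -1.1180-2.7144i, 1.1180+2.2654i, 1.1180-2.2654i, -1.1180+2.7144i]
Zero-padded 8-point DFT provides frequency interpolation.

DFT_8([x, 0, ...]) = [5, 1.7071-3.7071i, -2-1i, 0.2929+2.2929i, 3, 0.2929-2.2929i, -2+1i, 1.7071+3.7071i]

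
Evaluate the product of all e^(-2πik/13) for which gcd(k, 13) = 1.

The primitive 13th roots of unity are ω_13^k for k coprime to 13: k ∈ {1, 2, 3, 4, 5, 6, 7, 8, 9, 10, 11, 12}
Their product equals the constant term of the cyclotomic polynomial Φ_13(x) up to sign.
For n ≥ 3, the product of all primitive nth roots of unity is 1. (For n=1 it is 1; for n=2 it is -1.)

1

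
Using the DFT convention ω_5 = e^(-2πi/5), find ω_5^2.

ω_5^2 = e^(-2πi·2/5)
= cos(-2π·2/5) + i·sin(-2π·2/5)
= cos(-4π/5) + i·sin(-4π/5)

ω_5^2 = cos(-4π/5) + i·sin(-4π/5) = -0.8090-0.5878i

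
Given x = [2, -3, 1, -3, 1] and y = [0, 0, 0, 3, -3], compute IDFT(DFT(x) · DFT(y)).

(x ⊛ y)[n] = Σ(m=0 to 4) x[m] · y[(n-m) mod 5]

Computing each output sample:
(x ⊛ y)[0] = 12
(x ⊛ y)[1] = -12
(x ⊛ y)[2] = 12
(x ⊛ y)[3] = 3
(x ⊛ y)[4] = -15

x ⊛ y = [12, -12, 12, 3, -15]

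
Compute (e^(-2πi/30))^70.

Since ω_30^30 = 1, powers reduce modulo 30.
70 mod 30 = 10
So ω_30^70 = ω_30^10 = e^(-2πi·10/30)

ω_30^70 = ω_30^10 = -0.5000-0.8660i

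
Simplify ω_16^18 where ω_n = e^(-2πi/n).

Since ω_16^16 = 1, powers reduce modulo 16.
18 mod 16 = 2
So ω_16^18 = ω_16^2 = e^(-2πi·2/16)

ω_16^18 = ω_16^2 = 0.7071-0.7071i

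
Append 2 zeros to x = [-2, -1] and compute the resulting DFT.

Original 2-point DFT: [-3, -1]
Zero-padded 4-point DFT provides frequency interpolation.

DFT_4([x, 0, ...]) = [-3, -2+1i, -1, -2-1i]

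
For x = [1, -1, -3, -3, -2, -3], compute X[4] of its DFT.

X[4] = Σ(n=0 to 5) x[n] · ω_6^(4n) where ω_6 = e^(-2πi/6)
= (1)·ω_6^0 + (-1)·ω_6^4 + (-3)·ω_6^8 + (-3)·ω_6^12 + (-2)·ω_6^16 + (-3)·ω_6^20

X[4] = 2.5000+2.5981i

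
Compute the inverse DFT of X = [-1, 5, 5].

x[n] = (1/3) Σ(k=0 to 2) X[k] · e^(2πikn/3)

Computing each x[n]:
x[0] = 3
x[1] = -2
x[2] = -2

x = [3, -2, -2]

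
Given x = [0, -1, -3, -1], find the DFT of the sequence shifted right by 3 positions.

Time shift by 3: X_shifted[k] = ω_4^(3k) · X[k]
Shifted x = [-1, -3, -1, 0]

DFT(x[n-3]) = [-5, 3i, 1, -3i]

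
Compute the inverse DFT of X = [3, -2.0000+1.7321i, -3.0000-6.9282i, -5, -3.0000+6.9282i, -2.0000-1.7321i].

x[n] = (1/6) Σ(k=0 to 5) X[k] · e^(2πikn/6)

Computing each x[n]:
x[0] = -2
x[1] = 3
x[2] = -2
x[3] = 1
x[4] = 3
x[5] = 0

x = [-2, 3, -2, 1, 3, 0]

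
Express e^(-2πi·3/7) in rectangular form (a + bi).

ω_7^3 = e^(-2πi·3/7)
= cos(-2π·3/7) + i·sin(-2π·3/7)
= cos(-6π/7) + i·sin(-6π/7)

ω_7^3 = cos(-6π/7) + i·sin(-6π/7) = -0.9010-0.4339i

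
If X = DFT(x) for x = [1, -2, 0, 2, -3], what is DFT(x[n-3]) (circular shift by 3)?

Time shift by 3: X_shifted[k] = ω_5^(3k) · X[k]
Shifted x = [0, 2, -3, 1, -2]

DFT(x[n-3]) = [-2, 1.6180-1.4531i, -0.6180-6.1554i, -0.6180+6.1554i, 1.6180+1.4531i]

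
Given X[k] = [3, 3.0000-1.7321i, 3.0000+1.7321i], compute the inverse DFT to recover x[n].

x[n] = (1/3) Σ(k=0 to 2) X[k] · e^(2πikn/3)

Computing each x[n]:
x[0] = 3
x[1] = 1
x[2] = -1

x = [3, 1, -1]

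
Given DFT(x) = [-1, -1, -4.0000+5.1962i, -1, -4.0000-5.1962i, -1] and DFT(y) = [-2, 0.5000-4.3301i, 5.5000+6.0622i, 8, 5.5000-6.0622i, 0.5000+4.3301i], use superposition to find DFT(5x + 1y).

By linearity: DFT(5x + 1y) = 5·DFT(x) + 1·DFT(y)
= 5·[-1, -1, -4.0000+5.1962i, -1, -4.0000-5.1962i, -1] + 1·[-2, 0.5000-4.3301i, 5.5000+6.0622i, 8, 5.5000-6.0622i, 0.5000+4.3301i]

Computing element-wise:
Z[0] = 5·(-1) + 1·(-2) = -7
Z[1] = 5·(-1) + 1·(0.5000-4.3301i) = -4.5000-4.3301i
Z[2] = 5·(-4.0000+5.1962i) + 1·(5.5000+6.0622i) = -14.5000+32.0432i
Z[3] = 5·(-1) + 1·(8) = 3
Z[4] = 5·(-4.0000-5.1962i) + 1·(5.5000-6.0622i) = -14.5000-32.0432i
Z[5] = 5·(-1) + 1·(0.5000+4.3301i) = -4.5000+4.3301i

DFT(5x + 1y) = 5·X + 1·Y = [-7, -4.5000-4.3301i, -14.5000+32.0432i, 3, -14.5000-32.0432i, -4.5000+4.3301i]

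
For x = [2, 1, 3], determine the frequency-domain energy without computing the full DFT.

Parseval: Σ|x[n]|² = (1/N)Σ|X[k]|², so Σ|X[k]|² = N·Σ|x[n]|² = 3·14.0000

Σ|X[k]|² = N·Σ|x[n]|² = 3·14.0000 = 42.0000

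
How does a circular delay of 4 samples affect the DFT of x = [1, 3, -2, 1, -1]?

Time shift by 4: X_shifted[k] = ω_5^(4k) · X[k]
Shifted x = [3, -2, 1, -1, 1]

DFT(x[n-4]) = [2, 2.6910+1.6776i, 3.8090+3.6655i, 3.8090-3.6655i, 2.6910-1.6776i]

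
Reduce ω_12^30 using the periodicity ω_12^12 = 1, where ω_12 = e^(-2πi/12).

Since ω_12^12 = 1, powers reduce modulo 12.
30 mod 12 = 6
So ω_12^30 = ω_12^6 = e^(-2πi·6/12)

ω_12^30 = ω_12^6 = -1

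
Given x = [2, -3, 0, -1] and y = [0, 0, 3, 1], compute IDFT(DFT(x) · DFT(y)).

(x ⊛ y)[n] = Σ(m=0 to 3) x[m] · y[(n-m) mod 4]

Computing each output sample:
(x ⊛ y)[0] = -3
(x ⊛ y)[1] = -3
(x ⊛ y)[2] = 5
(x ⊛ y)[3] = -7

x ⊛ y = [-3, -3, 5, -7]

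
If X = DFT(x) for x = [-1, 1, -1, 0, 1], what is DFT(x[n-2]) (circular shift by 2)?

Time shift by 2: X_shifted[k] = ω_5^(2k) · X[k]
Shifted x = [0, 1, -1, 1, -1]

DFT(x[n-2]) = [0, -0.7265i, -3.0777i, 3.0777i, 0.7265i]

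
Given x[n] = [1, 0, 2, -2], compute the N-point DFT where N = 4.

X[k] = Σ(n=0 to 3) x[n] · ω_4^(nk)
where ω_4 = e^(-2πi/4)

Computing each X[k]:
X[0] = 1
X[1] = -1-2i
X[2] = 5
X[3] = -1+2i

X = [1, -1-2i, 5, -1+2i]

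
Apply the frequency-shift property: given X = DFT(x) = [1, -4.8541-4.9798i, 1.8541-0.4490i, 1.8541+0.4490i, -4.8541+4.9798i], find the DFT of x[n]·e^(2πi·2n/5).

Modulation property: DFT(ω_5^(-2n)·x[n]) = X[(k-2) mod 5], so circularly shift X by 2 positions.

X[k-2] = [1.8541+0.4490i, -4.8541+4.9798i, 1, -4.8541-4.9798i, 1.8541-0.4490i]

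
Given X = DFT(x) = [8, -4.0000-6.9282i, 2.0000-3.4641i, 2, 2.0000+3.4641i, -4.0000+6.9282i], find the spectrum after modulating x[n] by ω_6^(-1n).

Modulation property: DFT(ω_6^(-1n)·x[n]) = X[(k-1) mod 6], so circularly shift X by 1 positions.

X[k-1] = [-4.0000+6.9282i, 8, -4.0000-6.9282i, 2.0000-3.4641i, 2, 2.0000+3.4641i]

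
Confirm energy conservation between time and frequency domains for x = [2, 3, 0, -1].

Time domain:
Σ|x[n]|² = |2|² + |3|² + |0|² + |-1|² = 14.0000

Frequency domain:
(1/4)Σ|X[k]|² = (1/4)(|4|² + |2-4i|² + |0|² + |2+4i|²) = (1/4)·56.0000 = 14.0000

Both sides agree, confirming Parseval's theorem.

Σ|x[n]|² = (1/N)Σ|X[k]|² = 14.0000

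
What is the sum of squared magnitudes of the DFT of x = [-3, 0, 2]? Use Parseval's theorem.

Parseval: Σ|x[n]|² = (1/N)Σ|X[k]|², so Σ|X[k]|² = N·Σ|x[n]|² = 3·13.0000

Σ|X[k]|² = N·Σ|x[n]|² = 3·13.0000 = 39.0000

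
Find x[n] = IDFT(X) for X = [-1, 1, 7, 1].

x[n] = (1/4) Σ(k=0 to 3) X[k] · e^(2πikn/4)

Computing each x[n]:
x[0] = 2
x[1] = -2
x[2] = 1
x[3] = -2

x = [2, -2, 1, -2]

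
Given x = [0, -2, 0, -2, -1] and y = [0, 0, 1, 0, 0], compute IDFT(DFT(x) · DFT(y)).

(x ⊛ y)[n] = Σ(m=0 to 4) x[m] · y[(n-m) mod 5]

Computing each output sample:
(x ⊛ y)[0] = -2
(x ⊛ y)[1] = -1
(x ⊛ y)[2] = 0
(x ⊛ y)[3] = -2
(x ⊛ y)[4] = 0

x ⊛ y = [-2, -1, 0, -2, 0]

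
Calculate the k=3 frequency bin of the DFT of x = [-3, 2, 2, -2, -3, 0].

X[3] = Σ(n=0 to 5) x[n] · ω_6^(3n) where ω_6 = e^(-2πi/6)
= (-3)·ω_6^0 + (2)·ω_6^3 + (2)·ω_6^6 + (-2)·ω_6^9 + (-3)·ω_6^12 + (0)·ω_6^15

X[3] = -4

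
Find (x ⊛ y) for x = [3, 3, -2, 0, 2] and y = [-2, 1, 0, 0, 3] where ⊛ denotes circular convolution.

(x ⊛ y)[n] = Σ(m=0 to 4) x[m] · y[(n-m) mod 5]

Computing each output sample:
(x ⊛ y)[0] = 5
(x ⊛ y)[1] = -9
(x ⊛ y)[2] = 7
(x ⊛ y)[3] = 4
(x ⊛ y)[4] = 5

x ⊛ y = [5, -9, 7, 4, 5]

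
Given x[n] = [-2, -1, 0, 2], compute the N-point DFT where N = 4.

X[k] = Σ(n=0 to 3) x[n] · ω_4^(nk)
where ω_4 = e^(-2πi/4)

Computing each X[k]:
X[0] = -1
X[1] = -2+3i
X[2] = -3
X[3] = -2-3i

X = [-1, -2+3i, -3, -2-3i]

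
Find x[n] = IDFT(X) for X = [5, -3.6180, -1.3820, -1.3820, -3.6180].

x[n] = (1/5) Σ(k=0 to 4) X[k] · e^(2πikn/5)

Computing each x[n]:
x[0] = -1
x[1] = 1
x[2] = 2
x[3] = 2
x[4] = 1

x = [-1, 1, 2, 2, 1]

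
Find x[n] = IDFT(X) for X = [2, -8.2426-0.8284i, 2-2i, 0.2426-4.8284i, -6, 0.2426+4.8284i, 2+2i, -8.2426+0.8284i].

x[n] = (1/8) Σ(k=0 to 7) X[k] · e^(2πikn/8)

Computing each x[n]:
x[0] = -2
x[1] = 1
x[2] = -2
x[3] = 3
x[4] = 2
x[5] = 2
x[6] = 0
x[7] = -2

x = [-2, 1, -2, 3, 2, 2, 0, -2]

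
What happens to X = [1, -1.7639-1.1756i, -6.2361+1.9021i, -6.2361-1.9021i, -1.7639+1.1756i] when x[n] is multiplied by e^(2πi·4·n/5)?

Modulation property: DFT(ω_5^(-4n)·x[n]) = X[(k-4) mod 5], so circularly shift X by 4 positions.

X[k-4] = [-1.7639-1.1756i, -6.2361+1.9021i, -6.2361-1.9021i, -1.7639+1.1756i, 1]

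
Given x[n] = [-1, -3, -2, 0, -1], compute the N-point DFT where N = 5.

X[k] = Σ(n=0 to 4) x[n] · ω_5^(nk)
where ω_5 = e^(-2πi/5)

Computing each X[k]:
X[0] = -7
X[1] = -0.6180+3.0777i
X[2] = 1.6180-0.7265i
X[3] = 1.6180+0.7265i
X[4] = -0.6180-3.0777i

X = [-7, -0.6180+3.0777i, 1.6180-0.7265i, 1.6180+0.7265i, -0.6180-3.0777i]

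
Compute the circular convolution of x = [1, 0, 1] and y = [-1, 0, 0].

(x ⊛ y)[n] = Σ(m=0 to 2) x[m] · y[(n-m) mod 3]

Computing each output sample:
(x ⊛ y)[0] = -1
(x ⊛ y)[1] = 0
(x ⊛ y)[2] = -1

x ⊛ y = [-1, 0, -1]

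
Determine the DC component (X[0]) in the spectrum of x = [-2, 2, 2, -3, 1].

X[0] = Σ(n=0 to 4) x[n] · ω_5^0 = Σ x[n]
= (-2) + (2) + (2) + (-3) + (1)

X[0] = 0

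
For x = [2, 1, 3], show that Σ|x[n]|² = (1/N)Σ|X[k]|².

Time domain:
Σ|x[n]|² = |2|² + |1|² + |3|² = 14.0000

Frequency domain:
(1/3)Σ|X[k]|² = (1/3)(|6|² + |1.7321i|² + |-1.7321i|²) = (1/3)·42.0000 = 14.0000

Both sides agree, confirming Parseval's theorem.

Σ|x[n]|² = (1/N)Σ|X[k]|² = 14.0000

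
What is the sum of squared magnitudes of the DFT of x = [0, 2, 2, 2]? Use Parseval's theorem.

Parseval: Σ|x[n]|² = (1/N)Σ|X[k]|², so Σ|X[k]|² = N·Σ|x[n]|² = 4·12.0000

Σ|X[k]|² = N·Σ|x[n]|² = 4·12.0000 = 48.0000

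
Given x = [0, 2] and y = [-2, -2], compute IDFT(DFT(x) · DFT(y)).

(x ⊛ y)[n] = Σ(m=0 to 1) x[m] · y[(n-m) mod 2]

Computing each output sample:
(x ⊛ y)[0] = -4
(x ⊛ y)[1] = -4

x ⊛ y = [-4, -4]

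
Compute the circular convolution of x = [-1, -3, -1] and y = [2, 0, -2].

(x ⊛ y)[n] = Σ(m=0 to 2) x[m] · y[(n-m) mod 3]

Computing each output sample:
(x ⊛ y)[0] = 4
(x ⊛ y)[1] = -4
(x ⊛ y)[2] = 0

x ⊛ y = [4, -4, 0]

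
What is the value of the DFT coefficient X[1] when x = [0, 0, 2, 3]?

X[1] = Σ(n=0 to 3) x[n] · ω_4^(1n) where ω_4 = e^(-2πi/4)
= (0)·ω_4^0 + (0)·ω_4^1 + (2)·ω_4^2 + (3)·ω_4^3

X[1] = -2+3i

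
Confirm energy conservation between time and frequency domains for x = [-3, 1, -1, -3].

Time domain:
Σ|x[n]|² = |-3|² + |1|² + |-1|² + |-3|² = 20.0000

Frequency domain:
(1/4)Σ|X[k]|² = (1/4)(|-6|² + |-2-4i|² + |-2|² + |-2+4i|²) = (1/4)·80.0000 = 20.0000

Both sides agree, confirming Parseval's theorem.

Σ|x[n]|² = (1/N)Σ|X[k]|² = 20.0000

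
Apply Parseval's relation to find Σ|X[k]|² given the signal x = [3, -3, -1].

Parseval: Σ|x[n]|² = (1/N)Σ|X[k]|², so Σ|X[k]|² = N·Σ|x[n]|² = 3·19.0000

Σ|X[k]|² = N·Σ|x[n]|² = 3·19.0000 = 57.0000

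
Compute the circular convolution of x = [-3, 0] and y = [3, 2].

(x ⊛ y)[n] = Σ(m=0 to 1) x[m] · y[(n-m) mod 2]

Computing each output sample:
(x ⊛ y)[0] = -9
(x ⊛ y)[1] = -6

x ⊛ y = [-9, -6]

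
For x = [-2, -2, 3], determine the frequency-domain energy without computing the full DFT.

Parseval: Σ|x[n]|² = (1/N)Σ|X[k]|², so Σ|X[k]|² = N·Σ|x[n]|² = 3·17.0000

Σ|X[k]|² = N·Σ|x[n]|² = 3·17.0000 = 51.0000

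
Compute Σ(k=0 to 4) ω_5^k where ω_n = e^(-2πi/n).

Sum of all nth roots of unity equals 0 for n > 1 (geometric series with r ≠ 1).

0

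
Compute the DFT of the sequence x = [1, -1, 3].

X[k] = Σ(n=0 to 2) x[n] · ω_3^(nk)
where ω_3 = e^(-2πi/3)

Computing each X[k]:
X[0] = 3
X[1] = 3.4641i
X[2] = -3.4641i

X = [3, 3.4641i, -3.4641i]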